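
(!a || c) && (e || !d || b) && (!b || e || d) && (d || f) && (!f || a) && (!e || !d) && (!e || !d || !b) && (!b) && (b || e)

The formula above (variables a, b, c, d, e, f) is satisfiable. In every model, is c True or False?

Suppose c = false.
Unit clause (!a) forces a = false.
Unit clause (!f) forces f = false.
Unit clause (d) forces d = true.
Unit clause (!e) forces e = false.
Unit clause (b) forces b = true.
Now (!b) is unsatisfied and unit — conflict.
So every satisfying assignment has c = True.

True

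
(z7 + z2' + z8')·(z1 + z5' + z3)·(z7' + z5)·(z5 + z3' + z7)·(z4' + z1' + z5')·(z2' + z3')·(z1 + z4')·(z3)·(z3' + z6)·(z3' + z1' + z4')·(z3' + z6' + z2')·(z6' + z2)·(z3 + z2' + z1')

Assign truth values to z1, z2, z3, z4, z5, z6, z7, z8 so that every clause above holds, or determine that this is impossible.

UNSATISFIABLE

Unit clause (z3) forces z3 = 1.
Unit clause (z2') forces z2 = 0.
Unit clause (z6) forces z6 = 1.
But (z6') is also a unit clause — contradiction.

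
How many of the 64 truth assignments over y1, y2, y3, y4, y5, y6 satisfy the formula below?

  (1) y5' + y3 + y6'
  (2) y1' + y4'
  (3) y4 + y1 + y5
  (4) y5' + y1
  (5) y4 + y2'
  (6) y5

There are 2^6 = 64 truth assignments over (y1, y2, y3, y4, y5, y6).
Split on y6. With y6 = 1, the clauses containing y6 are satisfied and y6' drops from the rest; 1 of the 2^5 = 32 assignments to the other variables satisfy what remains.
With y6 = 0, by the same count on the reduced clause set, 2 assignments work.
Total: 1 + 2 = 3.

3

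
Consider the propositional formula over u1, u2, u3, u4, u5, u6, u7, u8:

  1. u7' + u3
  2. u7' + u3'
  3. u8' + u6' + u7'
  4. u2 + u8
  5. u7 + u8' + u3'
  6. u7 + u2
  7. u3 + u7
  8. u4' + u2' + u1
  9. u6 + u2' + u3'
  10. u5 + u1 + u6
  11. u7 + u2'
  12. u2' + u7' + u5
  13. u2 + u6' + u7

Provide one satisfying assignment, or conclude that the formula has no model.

UNSATISFIABLE

Suppose u7 = 0.
Unit clause (u2) forces u2 = 1.
That conflicts with the unit clause (u2').
Undo u7 and try u7 = 1.
Unit clause (u3) forces u3 = 1.
That conflicts with the unit clause (u3').
Both values of u7 lead to a conflict.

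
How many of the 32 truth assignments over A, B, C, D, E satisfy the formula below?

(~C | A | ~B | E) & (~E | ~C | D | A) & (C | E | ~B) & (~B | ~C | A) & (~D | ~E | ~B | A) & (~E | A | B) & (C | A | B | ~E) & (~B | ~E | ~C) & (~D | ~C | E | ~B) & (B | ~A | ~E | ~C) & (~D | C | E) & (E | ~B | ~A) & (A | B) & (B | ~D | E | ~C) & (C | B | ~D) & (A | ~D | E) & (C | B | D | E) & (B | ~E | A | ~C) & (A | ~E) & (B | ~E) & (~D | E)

3

There are 2^5 = 32 truth assignments over (A, B, C, D, E).
Split on A. With A = 1, the clauses containing A are satisfied and ~A drops from the rest; 3 of the 2^4 = 16 assignments to the other variables satisfy what remains.
With A = 0, by the same count on the reduced clause set, 0 assignments work.
(One model: A=T, B=F, C=T, D=F, E=F.)
Total: 3 + 0 = 3.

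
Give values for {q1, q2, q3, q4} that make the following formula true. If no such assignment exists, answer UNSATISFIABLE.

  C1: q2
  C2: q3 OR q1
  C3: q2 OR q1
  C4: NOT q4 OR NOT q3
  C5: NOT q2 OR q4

q1 ↦ true,  q2 ↦ true,  q3 ↦ false,  q4 ↦ true

Unit clause (q2) forces q2 = true.
Unit clause (q4) forces q4 = true.
Unit clause (NOT q3) forces q3 = false.
Unit clause (q1) forces q1 = true.
Every clause now holds.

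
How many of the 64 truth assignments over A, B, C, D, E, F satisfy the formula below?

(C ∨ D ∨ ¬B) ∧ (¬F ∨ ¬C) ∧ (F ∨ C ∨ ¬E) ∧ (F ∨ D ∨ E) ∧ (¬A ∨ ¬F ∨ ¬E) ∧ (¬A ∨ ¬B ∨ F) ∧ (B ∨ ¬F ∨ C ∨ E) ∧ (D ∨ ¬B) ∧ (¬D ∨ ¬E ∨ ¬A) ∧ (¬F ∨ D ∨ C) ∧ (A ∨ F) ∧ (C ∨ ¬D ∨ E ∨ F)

There are 2^6 = 64 truth assignments over (A, B, C, D, E, F).
Split on D. With D = True, the clauses containing D are satisfied and ¬D drops from the rest; 5 of the 2^5 = 32 assignments to the other variables satisfy what remains.
With D = False, by the same count on the reduced clause set, 1 assignment works.
(One model: A=F, B=F, C=F, D=T, E=T, F=T.)
Total: 5 + 1 = 6.

6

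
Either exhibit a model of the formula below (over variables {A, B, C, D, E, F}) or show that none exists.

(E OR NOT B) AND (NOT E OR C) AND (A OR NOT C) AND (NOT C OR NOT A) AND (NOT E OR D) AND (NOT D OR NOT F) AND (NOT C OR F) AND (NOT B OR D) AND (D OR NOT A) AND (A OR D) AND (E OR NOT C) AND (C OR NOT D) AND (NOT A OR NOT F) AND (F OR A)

UNSATISFIABLE

Try E = true.
The clause (C) is unit, so C = true.
The clause (A) is unit, so A = true.
Now (NOT A) is unsatisfied and unit — conflict.
So E must be the other value — set E = false.
The clause (NOT B) is unit, so B = false.
The clause (NOT C) is unit, so C = false.
The clause (NOT D) is unit, so D = false.
The clause (NOT A) is unit, so A = false.
Now (A) is unsatisfied and unit — conflict.
Neither E = true nor E = false works.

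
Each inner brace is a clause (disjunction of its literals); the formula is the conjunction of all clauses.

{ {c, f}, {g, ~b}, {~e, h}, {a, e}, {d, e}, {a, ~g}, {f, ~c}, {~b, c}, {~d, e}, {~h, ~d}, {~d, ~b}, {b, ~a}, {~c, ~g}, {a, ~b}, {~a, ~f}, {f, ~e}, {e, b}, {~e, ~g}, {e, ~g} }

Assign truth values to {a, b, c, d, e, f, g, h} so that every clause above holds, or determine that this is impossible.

a ↦ 0,  b ↦ 0,  c ↦ 0,  d ↦ 0,  e ↦ 1,  f ↦ 1,  g ↦ 0,  h ↦ 1

Try c = 0.
The clause (f) is unit, so f = 1.
The clause (~b) is unit, so b = 0.
The clause (~a) is unit, so a = 0.
The clause (e) is unit, so e = 1.
The clause (h) is unit, so h = 1.
The clause (~g) is unit, so g = 0.
The clause (~d) is unit, so d = 0.
This assignment satisfies each clause.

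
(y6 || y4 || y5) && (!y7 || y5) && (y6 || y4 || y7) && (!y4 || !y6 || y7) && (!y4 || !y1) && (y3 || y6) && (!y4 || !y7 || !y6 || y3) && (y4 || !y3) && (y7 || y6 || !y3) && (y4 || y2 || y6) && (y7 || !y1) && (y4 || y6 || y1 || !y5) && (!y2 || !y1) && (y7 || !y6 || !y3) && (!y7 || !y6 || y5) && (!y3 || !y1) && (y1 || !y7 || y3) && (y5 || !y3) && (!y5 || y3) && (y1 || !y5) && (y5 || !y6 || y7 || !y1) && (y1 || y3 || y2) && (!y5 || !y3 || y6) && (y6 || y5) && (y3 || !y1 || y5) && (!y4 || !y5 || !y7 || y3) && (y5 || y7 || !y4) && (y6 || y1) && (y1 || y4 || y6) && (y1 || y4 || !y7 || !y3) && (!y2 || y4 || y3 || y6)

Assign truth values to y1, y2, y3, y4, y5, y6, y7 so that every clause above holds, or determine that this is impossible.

y1: false; y2: true; y3: false; y4: false; y5: false; y6: true; y7: false

Suppose y7 = false.
Unit clause (!y1) forces y1 = false.
Unit clause (!y5) forces y5 = false.
Unit clause (!y3) forces y3 = false.
Unit clause (y6) forces y6 = true.
Unit clause (!y4) forces y4 = false.
Unit clause (y2) forces y2 = true.
All clauses are satisfied.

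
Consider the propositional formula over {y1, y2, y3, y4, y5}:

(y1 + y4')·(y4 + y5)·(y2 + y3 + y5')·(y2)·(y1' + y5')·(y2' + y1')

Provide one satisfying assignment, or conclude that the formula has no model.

y1: 0,  y2: 1,  y3: 1,  y4: 0,  y5: 1

(y2) alone gives y2 = 1.
(y1') alone gives y1 = 0.
(y4') alone gives y4 = 0.
(y5) alone gives y5 = 1.
All clauses hold; y3 can take either value.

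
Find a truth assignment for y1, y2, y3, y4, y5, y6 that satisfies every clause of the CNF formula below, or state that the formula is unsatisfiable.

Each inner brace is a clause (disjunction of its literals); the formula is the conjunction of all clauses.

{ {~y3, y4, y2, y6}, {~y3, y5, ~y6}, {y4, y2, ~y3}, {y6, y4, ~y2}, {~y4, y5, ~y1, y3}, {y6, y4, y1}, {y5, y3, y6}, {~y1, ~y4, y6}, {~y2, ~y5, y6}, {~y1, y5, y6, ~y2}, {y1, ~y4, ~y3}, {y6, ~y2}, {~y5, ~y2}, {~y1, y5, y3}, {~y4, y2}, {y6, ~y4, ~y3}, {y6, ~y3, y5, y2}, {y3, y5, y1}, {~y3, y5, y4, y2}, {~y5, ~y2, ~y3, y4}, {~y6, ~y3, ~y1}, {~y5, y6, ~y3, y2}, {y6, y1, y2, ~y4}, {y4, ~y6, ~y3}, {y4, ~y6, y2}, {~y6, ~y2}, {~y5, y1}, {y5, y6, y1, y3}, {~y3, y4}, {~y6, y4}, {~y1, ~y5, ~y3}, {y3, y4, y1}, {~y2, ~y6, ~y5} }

y1: 1, y2: 0, y3: 0, y4: 0, y5: 1, y6: 0

Try y6 = 0.
(~y2) alone gives y2 = 0.
(~y4) alone gives y4 = 0.
(~y3) alone gives y3 = 0.
(y1) alone gives y1 = 1.
(y5) alone gives y5 = 1.
Every clause now holds.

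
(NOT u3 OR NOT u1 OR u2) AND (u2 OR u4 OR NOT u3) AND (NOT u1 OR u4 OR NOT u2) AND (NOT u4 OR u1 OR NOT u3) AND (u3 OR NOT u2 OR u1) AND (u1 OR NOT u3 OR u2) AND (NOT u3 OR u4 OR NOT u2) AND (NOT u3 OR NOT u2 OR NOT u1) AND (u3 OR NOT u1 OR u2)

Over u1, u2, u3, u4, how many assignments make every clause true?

There are 2^4 = 16 truth assignments over (u1, u2, u3, u4).
Check each against the 9 clauses (columns in the order u1, u2, u3, u4):
  F F F F  ✓ satisfies all
  F F F T  ✓ satisfies all
  F F T F  ✗ fails (u2 OR u4 OR NOT u3)
  F F T T  ✗ fails (NOT u4 OR u1 OR NOT u3)
  F T F F  ✗ fails (u3 OR NOT u2 OR u1)
  F T F T  ✗ fails (u3 OR NOT u2 OR u1)
  F T T F  ✗ fails (NOT u3 OR u4 OR NOT u2)
  F T T T  ✗ fails (NOT u4 OR u1 OR NOT u3)
  T F F F  ✗ fails (u3 OR NOT u1 OR u2)
  T F F T  ✗ fails (u3 OR NOT u1 OR u2)
  T F T F  ✗ fails (NOT u3 OR NOT u1 OR u2)
  T F T T  ✗ fails (NOT u3 OR NOT u1 OR u2)
  T T F F  ✗ fails (NOT u1 OR u4 OR NOT u2)
  T T F T  ✓ satisfies all
  T T T F  ✗ fails (NOT u1 OR u4 OR NOT u2)
  T T T T  ✗ fails (NOT u3 OR NOT u2 OR NOT u1)
3 of the 16 rows are models.

3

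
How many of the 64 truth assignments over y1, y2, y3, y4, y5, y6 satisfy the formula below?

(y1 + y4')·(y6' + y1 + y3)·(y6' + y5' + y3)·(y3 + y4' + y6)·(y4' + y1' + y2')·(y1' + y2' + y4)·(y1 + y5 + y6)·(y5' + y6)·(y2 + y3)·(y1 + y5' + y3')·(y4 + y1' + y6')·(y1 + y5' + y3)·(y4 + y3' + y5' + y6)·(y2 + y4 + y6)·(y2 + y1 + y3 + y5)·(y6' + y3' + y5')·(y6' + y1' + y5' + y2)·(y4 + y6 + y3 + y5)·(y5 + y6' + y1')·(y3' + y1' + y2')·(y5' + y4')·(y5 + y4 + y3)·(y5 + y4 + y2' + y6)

There are 2^6 = 64 truth assignments over (y1, y2, y3, y4, y5, y6).
Split on y4. With y4 = 1, the clauses containing y4 are satisfied and y4' drops from the rest; 1 of the 2^5 = 32 assignments to the other variables satisfy what remains.
With y4 = 0, by the same count on the reduced clause set, 2 assignments work.
(One model: y1=F, y2=F, y3=T, y4=F, y5=F, y6=T.)
Total: 1 + 2 = 3.

3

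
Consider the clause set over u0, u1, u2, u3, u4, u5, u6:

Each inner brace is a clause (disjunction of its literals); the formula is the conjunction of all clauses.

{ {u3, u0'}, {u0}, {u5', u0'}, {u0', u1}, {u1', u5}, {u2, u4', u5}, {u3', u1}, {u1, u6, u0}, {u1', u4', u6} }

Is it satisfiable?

(u0) alone gives u0 = 1.
(u3) alone gives u3 = 1.
(u5') alone gives u5 = 0.
(u1) alone gives u1 = 1.
Now (u1') is unsatisfied and unit — conflict.
No assignment satisfies every clause.

No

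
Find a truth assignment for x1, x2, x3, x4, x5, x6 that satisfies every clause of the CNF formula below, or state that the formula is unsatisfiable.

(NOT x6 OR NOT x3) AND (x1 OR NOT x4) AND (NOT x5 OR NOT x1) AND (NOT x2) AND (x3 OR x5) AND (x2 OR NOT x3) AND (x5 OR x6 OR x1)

x1: false,  x2: false,  x3: false,  x4: false,  x5: true,  x6: false

Unit clause (NOT x2) forces x2 = false.
Unit clause (NOT x3) forces x3 = false.
Unit clause (x5) forces x5 = true.
Unit clause (NOT x1) forces x1 = false.
Unit clause (NOT x4) forces x4 = false.
Every clause is now satisfied; x6 is unconstrained.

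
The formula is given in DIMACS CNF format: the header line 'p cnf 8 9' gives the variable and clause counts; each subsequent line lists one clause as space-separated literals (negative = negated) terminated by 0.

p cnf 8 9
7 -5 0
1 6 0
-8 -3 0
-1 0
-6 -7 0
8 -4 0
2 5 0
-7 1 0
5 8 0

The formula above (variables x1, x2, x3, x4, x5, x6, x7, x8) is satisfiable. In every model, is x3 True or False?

False

Suppose x3 = True.
(¬x8) alone gives x8 = False.
(¬x1) alone gives x1 = False.
(x6) alone gives x6 = True.
(¬x7) alone gives x7 = False.
(¬x5) alone gives x5 = False.
But (x5) is also a unit clause — contradiction.
So every satisfying assignment has x3 = False.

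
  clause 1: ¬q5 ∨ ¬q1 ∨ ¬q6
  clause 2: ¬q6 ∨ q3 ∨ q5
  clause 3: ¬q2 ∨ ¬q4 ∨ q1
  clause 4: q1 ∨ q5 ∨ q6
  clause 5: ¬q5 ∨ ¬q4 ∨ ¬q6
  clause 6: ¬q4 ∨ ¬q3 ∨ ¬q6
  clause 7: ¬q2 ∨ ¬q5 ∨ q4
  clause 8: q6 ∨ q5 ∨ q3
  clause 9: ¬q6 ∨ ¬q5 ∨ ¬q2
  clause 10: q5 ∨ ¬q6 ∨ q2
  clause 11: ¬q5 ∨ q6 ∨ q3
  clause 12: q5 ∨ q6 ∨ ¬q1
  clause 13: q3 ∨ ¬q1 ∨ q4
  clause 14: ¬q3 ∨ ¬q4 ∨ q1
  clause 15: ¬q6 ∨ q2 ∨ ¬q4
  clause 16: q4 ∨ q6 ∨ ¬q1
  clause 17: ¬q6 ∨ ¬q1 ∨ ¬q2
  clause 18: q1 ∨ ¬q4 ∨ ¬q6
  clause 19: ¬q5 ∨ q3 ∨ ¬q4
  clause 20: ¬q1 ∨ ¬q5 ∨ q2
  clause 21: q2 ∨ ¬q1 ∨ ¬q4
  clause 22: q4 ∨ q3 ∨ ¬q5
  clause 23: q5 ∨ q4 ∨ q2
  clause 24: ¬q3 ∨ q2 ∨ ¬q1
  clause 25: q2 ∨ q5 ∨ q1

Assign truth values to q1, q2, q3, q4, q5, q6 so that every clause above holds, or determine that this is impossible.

q1: False,  q2: False,  q3: True,  q4: False,  q5: True,  q6: False

Suppose q5 = True.
Suppose q1 = False.
Suppose q2 = False.
Suppose q4 = False.
The clause (q3) is unit, so q3 = True.
All clauses hold; q6 can take either value.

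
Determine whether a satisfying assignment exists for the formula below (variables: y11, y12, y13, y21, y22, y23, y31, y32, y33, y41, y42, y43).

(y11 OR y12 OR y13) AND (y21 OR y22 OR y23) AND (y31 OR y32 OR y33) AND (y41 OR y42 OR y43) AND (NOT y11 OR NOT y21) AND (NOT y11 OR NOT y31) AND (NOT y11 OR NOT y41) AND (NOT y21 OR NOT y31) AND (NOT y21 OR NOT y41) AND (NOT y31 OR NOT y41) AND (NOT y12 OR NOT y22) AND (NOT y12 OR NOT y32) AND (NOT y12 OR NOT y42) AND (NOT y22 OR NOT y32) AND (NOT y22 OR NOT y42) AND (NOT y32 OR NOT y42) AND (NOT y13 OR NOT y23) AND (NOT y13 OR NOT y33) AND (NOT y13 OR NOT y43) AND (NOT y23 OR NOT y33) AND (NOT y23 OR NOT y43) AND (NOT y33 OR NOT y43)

Suppose y11 = false.
Suppose y12 = true.
(NOT y22) alone gives y22 = false.
(NOT y32) alone gives y32 = false.
(NOT y42) alone gives y42 = false.
Suppose y21 = true.
(NOT y31) alone gives y31 = false.
(y33) alone gives y33 = true.
(NOT y41) alone gives y41 = false.
(y43) alone gives y43 = true.
Now (NOT y43) is unsatisfied and unit — conflict.
Undo y21 and try y21 = false.
(y23) alone gives y23 = true.
(NOT y13) alone gives y13 = false.
(NOT y33) alone gives y33 = false.
(y31) alone gives y31 = true.
(NOT y41) alone gives y41 = false.
(y43) alone gives y43 = true.
Now (NOT y43) is unsatisfied and unit — conflict.
Neither y21 = true nor y21 = false works.
Undo y12 and try y12 = false.
(y13) alone gives y13 = true.
(NOT y23) alone gives y23 = false.
(NOT y33) alone gives y33 = false.
(NOT y43) alone gives y43 = false.
Suppose y21 = true.
(NOT y31) alone gives y31 = false.
(y32) alone gives y32 = true.
(NOT y41) alone gives y41 = false.
(y42) alone gives y42 = true.
Now (NOT y42) is unsatisfied and unit — conflict.
Undo y21 and try y21 = false.
(y22) alone gives y22 = true.
(NOT y32) alone gives y32 = false.
(y31) alone gives y31 = true.
(NOT y41) alone gives y41 = false.
(y42) alone gives y42 = true.
Now (NOT y42) is unsatisfied and unit — conflict.
Neither y21 = true nor y21 = false works.
Neither y12 = true nor y12 = false works.
Undo y11 and try y11 = true.
(NOT y21) alone gives y21 = false.
(NOT y31) alone gives y31 = false.
(NOT y41) alone gives y41 = false.
Suppose y22 = true.
(NOT y12) alone gives y12 = false.
(NOT y32) alone gives y32 = false.
(y33) alone gives y33 = true.
(NOT y42) alone gives y42 = false.
(y43) alone gives y43 = true.
Now (NOT y43) is unsatisfied and unit — conflict.
Undo y22 and try y22 = false.
(y23) alone gives y23 = true.
(NOT y13) alone gives y13 = false.
(NOT y33) alone gives y33 = false.
(y32) alone gives y32 = true.
(NOT y12) alone gives y12 = false.
(NOT y42) alone gives y42 = false.
(y43) alone gives y43 = true.
Now (NOT y43) is unsatisfied and unit — conflict.
Neither y22 = true nor y22 = false works.
Neither y11 = true nor y11 = false works.
No assignment satisfies every clause.

No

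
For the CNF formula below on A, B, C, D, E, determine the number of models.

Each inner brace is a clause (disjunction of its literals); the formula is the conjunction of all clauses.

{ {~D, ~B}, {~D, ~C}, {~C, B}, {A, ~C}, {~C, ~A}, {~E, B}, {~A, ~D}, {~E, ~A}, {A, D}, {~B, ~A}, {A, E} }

There are 2^5 = 32 truth assignments over (A, B, C, D, E).
Split on C. With C = 1, the clauses containing C are satisfied and ~C drops from the rest; 0 of the 2^4 = 16 assignments to the other variables satisfy what remains.
With C = 0, by the same count on the reduced clause set, 1 assignment works.
Total: 0 + 1 = 1.

1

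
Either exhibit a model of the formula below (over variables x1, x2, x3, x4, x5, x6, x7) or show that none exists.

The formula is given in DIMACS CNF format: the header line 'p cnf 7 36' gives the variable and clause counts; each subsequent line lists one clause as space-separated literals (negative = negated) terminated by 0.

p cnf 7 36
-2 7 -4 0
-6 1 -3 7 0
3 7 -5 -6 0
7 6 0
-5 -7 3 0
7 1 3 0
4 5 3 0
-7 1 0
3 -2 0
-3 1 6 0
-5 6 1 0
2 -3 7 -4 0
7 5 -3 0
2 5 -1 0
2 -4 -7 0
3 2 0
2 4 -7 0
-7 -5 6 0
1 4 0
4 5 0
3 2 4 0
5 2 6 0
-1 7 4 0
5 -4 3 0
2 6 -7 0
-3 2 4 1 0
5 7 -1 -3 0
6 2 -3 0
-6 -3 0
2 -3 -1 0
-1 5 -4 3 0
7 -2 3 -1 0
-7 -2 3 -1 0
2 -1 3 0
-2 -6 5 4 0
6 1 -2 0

x1: True,  x2: True,  x3: True,  x4: True,  x5: False,  x6: False,  x7: True

Branch on x7: set x7 = True.
Unit clause (x1) forces x1 = True.
Branch on x5: set x5 = False.
Unit clause (x2) forces x2 = True.
Unit clause (x3) forces x3 = True.
Unit clause (x4) forces x4 = True.
Unit clause (¬x6) forces x6 = False.
Every clause now holds.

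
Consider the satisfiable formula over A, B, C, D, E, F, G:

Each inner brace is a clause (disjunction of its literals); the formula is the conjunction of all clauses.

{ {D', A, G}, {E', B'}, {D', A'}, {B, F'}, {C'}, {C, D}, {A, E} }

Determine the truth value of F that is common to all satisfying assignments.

False

Suppose F = 1.
The clause (B) is unit, so B = 1.
The clause (E') is unit, so E = 0.
The clause (C') is unit, so C = 0.
The clause (D) is unit, so D = 1.
The clause (A') is unit, so A = 0.
But (A) is also a unit clause — contradiction.
So every satisfying assignment has F = False.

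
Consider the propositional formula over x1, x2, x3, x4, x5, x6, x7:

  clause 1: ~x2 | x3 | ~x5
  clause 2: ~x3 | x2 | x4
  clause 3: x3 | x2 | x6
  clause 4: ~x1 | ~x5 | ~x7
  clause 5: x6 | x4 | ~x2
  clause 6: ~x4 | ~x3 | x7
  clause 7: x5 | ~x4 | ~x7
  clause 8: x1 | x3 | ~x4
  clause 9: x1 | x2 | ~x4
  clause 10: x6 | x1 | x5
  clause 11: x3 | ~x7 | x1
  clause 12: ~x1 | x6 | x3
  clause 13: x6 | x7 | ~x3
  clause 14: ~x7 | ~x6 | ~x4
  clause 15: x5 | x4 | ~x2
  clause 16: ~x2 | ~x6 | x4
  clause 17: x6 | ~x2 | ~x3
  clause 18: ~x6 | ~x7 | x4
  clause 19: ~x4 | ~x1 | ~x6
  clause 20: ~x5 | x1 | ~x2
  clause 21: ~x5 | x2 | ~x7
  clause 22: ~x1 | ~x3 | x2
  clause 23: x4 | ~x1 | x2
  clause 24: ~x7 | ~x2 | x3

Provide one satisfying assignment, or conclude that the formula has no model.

x1=0, x2=0, x3=0, x4=0, x5=0, x6=1, x7=0

Case x2 = 0:
Case x3 = 0:
Unit clause (x6) forces x6 = 1.
Case x1 = 0:
Unit clause (~x4) forces x4 = 0.
Unit clause (~x7) forces x7 = 0.
Every clause is now satisfied; x5 is unconstrained.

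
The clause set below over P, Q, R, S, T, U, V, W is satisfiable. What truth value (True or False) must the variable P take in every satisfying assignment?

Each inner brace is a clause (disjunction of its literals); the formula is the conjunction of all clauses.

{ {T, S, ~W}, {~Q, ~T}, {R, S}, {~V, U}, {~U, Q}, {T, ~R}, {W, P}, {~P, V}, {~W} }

Suppose P = 0.
From the singleton clause (W), W = 1.
But (~W) is also a unit clause — contradiction.
So every satisfying assignment has P = True.

True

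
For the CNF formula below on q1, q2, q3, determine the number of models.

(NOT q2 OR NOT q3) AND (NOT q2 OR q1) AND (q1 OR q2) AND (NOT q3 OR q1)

There are 2^3 = 8 truth assignments over (q1, q2, q3).
Check each against the 4 clauses (columns in the order q1, q2, q3):
  F F F  ✗ fails (q1 OR q2)
  F F T  ✗ fails (q1 OR q2)
  F T F  ✗ fails (NOT q2 OR q1)
  F T T  ✗ fails (NOT q2 OR NOT q3)
  T F F  ✓ satisfies all
  T F T  ✓ satisfies all
  T T F  ✓ satisfies all
  T T T  ✗ fails (NOT q2 OR NOT q3)
3 of the 8 rows are models.

3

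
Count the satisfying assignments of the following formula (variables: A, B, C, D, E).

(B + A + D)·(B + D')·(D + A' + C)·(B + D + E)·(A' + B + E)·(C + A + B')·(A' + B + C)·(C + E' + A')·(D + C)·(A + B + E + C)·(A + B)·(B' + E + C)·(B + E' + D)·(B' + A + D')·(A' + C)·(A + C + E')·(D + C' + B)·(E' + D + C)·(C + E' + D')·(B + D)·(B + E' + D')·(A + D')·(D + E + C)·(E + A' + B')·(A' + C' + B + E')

4

There are 2^5 = 32 truth assignments over (A, B, C, D, E).
Split on B. With B = 1, the clauses containing B are satisfied and B' drops from the rest; 4 of the 2^4 = 16 assignments to the other variables satisfy what remains.
With B = 0, by the same count on the reduced clause set, 0 assignments work.
(One model: A=F, B=T, C=T, D=F, E=F.)
Total: 4 + 0 = 4.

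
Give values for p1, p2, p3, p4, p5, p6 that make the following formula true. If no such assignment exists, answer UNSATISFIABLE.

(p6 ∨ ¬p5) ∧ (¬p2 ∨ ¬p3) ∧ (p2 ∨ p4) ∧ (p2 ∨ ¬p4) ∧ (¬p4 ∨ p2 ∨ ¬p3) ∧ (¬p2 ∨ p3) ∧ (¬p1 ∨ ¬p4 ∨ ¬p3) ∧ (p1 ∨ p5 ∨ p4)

Try p6 = True.
Try p2 = False.
From the singleton clause (p4), p4 = True.
Now (¬p4) is unsatisfied and unit — conflict.
So p2 must be the other value — set p2 = True.
From the singleton clause (¬p3), p3 = False.
Now (p3) is unsatisfied and unit — conflict.
Either choice for p2 ends in contradiction.
So p6 must be the other value — set p6 = False.
From the singleton clause (¬p5), p5 = False.
Try p2 = False.
From the singleton clause (p4), p4 = True.
Now (¬p4) is unsatisfied and unit — conflict.
So p2 must be the other value — set p2 = True.
From the singleton clause (¬p3), p3 = False.
Now (p3) is unsatisfied and unit — conflict.
Either choice for p2 ends in contradiction.
Either choice for p6 ends in contradiction.

UNSATISFIABLE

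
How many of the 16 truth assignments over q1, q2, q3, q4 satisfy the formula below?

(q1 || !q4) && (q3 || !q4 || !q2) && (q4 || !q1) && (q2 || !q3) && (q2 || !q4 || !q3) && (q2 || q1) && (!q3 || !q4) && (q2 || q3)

There are 2^4 = 16 truth assignments over (q1, q2, q3, q4).
Check each against the 8 clauses (columns in the order q1, q2, q3, q4):
  F F F F  ✗ fails (q2 || q1)
  F F F T  ✗ fails (q1 || !q4)
  F F T F  ✗ fails (q2 || !q3)
  F F T T  ✗ fails (q1 || !q4)
  F T F F  ✓ satisfies all
  F T F T  ✗ fails (q1 || !q4)
  F T T F  ✓ satisfies all
  F T T T  ✗ fails (q1 || !q4)
  T F F F  ✗ fails (q4 || !q1)
  T F F T  ✗ fails (q2 || q3)
  T F T F  ✗ fails (q4 || !q1)
  T F T T  ✗ fails (q2 || !q3)
  T T F F  ✗ fails (q4 || !q1)
  T T F T  ✗ fails (q3 || !q4 || !q2)
  T T T F  ✗ fails (q4 || !q1)
  T T T T  ✗ fails (!q3 || !q4)
2 of the 16 rows are models.

2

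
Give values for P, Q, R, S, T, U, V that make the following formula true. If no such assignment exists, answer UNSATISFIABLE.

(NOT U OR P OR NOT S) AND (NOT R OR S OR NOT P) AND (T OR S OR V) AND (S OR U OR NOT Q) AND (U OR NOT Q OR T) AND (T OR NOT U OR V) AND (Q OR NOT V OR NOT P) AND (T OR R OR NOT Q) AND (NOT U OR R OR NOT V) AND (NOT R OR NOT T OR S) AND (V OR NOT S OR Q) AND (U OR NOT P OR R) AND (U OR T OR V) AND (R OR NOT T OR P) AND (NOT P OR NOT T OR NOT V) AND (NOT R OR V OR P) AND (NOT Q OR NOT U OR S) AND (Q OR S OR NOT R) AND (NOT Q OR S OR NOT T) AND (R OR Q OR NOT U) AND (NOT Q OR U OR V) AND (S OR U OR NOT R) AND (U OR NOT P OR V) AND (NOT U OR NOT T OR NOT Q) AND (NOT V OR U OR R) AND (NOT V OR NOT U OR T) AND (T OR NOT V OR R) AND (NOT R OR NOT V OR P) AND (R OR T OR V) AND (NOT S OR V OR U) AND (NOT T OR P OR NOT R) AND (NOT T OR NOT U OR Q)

UNSATISFIABLE

Case U = false:
Case S = true:
From the singleton clause (V), V = true.
From the singleton clause (R), R = true.
From the singleton clause (P), P = true.
From the singleton clause (Q), Q = true.
From the singleton clause (T), T = true.
Now (NOT T) is unsatisfied and unit — conflict.
That branch fails; take S = false instead.
From the singleton clause (NOT Q), Q = false.
From the singleton clause (NOT R), R = false.
From the singleton clause (NOT P), P = false.
From the singleton clause (NOT T), T = false.
From the singleton clause (V), V = true.
Now (NOT V) is unsatisfied and unit — conflict.
Either choice for S ends in contradiction.
That branch fails; take U = true instead.
Case P = true:
Case R = false:
From the singleton clause (NOT V), V = false.
From the singleton clause (T), T = true.
From the singleton clause (Q), Q = true.
Now (NOT Q) is unsatisfied and unit — conflict.
That branch fails; take R = true instead.
From the singleton clause (S), S = true.
Case T = true:
From the singleton clause (NOT V), V = false.
From the singleton clause (Q), Q = true.
Now (NOT Q) is unsatisfied and unit — conflict.
That branch fails; take T = false instead.
From the singleton clause (V), V = true.
Now (NOT V) is unsatisfied and unit — conflict.
Either choice for T ends in contradiction.
Either choice for R ends in contradiction.
That branch fails; take P = false instead.
From the singleton clause (NOT S), S = false.
From the singleton clause (NOT Q), Q = false.
From the singleton clause (NOT R), R = false.
Now (R) is unsatisfied and unit — conflict.
Either choice for P ends in contradiction.
Either choice for U ends in contradiction.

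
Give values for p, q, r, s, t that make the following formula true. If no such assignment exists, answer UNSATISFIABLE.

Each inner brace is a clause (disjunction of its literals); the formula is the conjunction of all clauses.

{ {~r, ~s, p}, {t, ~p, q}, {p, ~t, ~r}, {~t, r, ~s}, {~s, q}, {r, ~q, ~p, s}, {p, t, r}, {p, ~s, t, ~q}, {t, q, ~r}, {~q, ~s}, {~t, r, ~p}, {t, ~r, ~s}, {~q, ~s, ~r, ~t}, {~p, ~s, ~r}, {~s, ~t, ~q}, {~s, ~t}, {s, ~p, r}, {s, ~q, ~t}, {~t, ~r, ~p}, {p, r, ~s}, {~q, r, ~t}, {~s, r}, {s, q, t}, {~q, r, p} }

p: 0,  q: 1,  r: 1,  s: 0,  t: 0

Try s = 0.
Try p = 0.
Try t = 0.
Unit clause (r) forces r = 1.
Unit clause (q) forces q = 1.
All clauses are satisfied.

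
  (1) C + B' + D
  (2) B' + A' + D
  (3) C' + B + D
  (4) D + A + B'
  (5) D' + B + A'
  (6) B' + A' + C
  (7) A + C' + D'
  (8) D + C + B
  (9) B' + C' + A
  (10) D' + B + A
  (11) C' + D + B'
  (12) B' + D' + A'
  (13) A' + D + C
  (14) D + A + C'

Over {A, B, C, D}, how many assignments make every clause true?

There are 2^4 = 16 truth assignments over (A, B, C, D).
Check each against the 14 clauses (columns in the order A, B, C, D):
  F F F F  ✗ fails (D + C + B)
  F F F T  ✗ fails (D' + B + A)
  F F T F  ✗ fails (C' + B + D)
  F F T T  ✗ fails (A + C' + D')
  F T F F  ✗ fails (C + B' + D)
  F T F T  ✓ satisfies all
  F T T F  ✗ fails (D + A + B')
  F T T T  ✗ fails (A + C' + D')
  T F F F  ✗ fails (D + C + B)
  T F F T  ✗ fails (D' + B + A')
  T F T F  ✗ fails (C' + B + D)
  T F T T  ✗ fails (D' + B + A')
  T T F F  ✗ fails (C + B' + D)
  T T F T  ✗ fails (B' + A' + C)
  T T T F  ✗ fails (B' + A' + D)
  T T T T  ✗ fails (B' + D' + A')
1 of the 16 rows is a model.

1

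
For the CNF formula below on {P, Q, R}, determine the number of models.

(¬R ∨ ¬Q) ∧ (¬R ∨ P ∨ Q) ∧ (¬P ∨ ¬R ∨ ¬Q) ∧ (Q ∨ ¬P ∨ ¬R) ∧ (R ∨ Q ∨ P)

There are 2^3 = 8 truth assignments over (P, Q, R).
Check each against the 5 clauses (columns in the order P, Q, R):
  F F F  ✗ fails (R ∨ Q ∨ P)
  F F T  ✗ fails (¬R ∨ P ∨ Q)
  F T F  ✓ satisfies all
  F T T  ✗ fails (¬R ∨ ¬Q)
  T F F  ✓ satisfies all
  T F T  ✗ fails (Q ∨ ¬P ∨ ¬R)
  T T F  ✓ satisfies all
  T T T  ✗ fails (¬R ∨ ¬Q)
3 of the 8 rows are models.

3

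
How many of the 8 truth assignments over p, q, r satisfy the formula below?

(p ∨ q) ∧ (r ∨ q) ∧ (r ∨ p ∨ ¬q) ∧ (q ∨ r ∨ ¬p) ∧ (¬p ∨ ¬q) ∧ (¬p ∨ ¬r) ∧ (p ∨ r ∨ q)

1

There are 2^3 = 8 truth assignments over (p, q, r).
Check each against the 7 clauses (columns in the order p, q, r):
  F F F  ✗ fails (p ∨ q)
  F F T  ✗ fails (p ∨ q)
  F T F  ✗ fails (r ∨ p ∨ ¬q)
  F T T  ✓ satisfies all
  T F F  ✗ fails (r ∨ q)
  T F T  ✗ fails (¬p ∨ ¬r)
  T T F  ✗ fails (¬p ∨ ¬q)
  T T T  ✗ fails (¬p ∨ ¬q)
1 of the 8 rows is a model.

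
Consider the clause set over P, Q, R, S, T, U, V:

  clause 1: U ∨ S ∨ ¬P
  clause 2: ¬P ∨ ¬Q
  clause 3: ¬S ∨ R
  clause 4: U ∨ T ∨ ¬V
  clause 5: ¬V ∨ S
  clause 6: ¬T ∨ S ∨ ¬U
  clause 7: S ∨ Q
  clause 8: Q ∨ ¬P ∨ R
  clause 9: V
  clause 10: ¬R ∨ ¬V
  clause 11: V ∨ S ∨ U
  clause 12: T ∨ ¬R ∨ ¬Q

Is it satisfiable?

(V) alone gives V = True.
(S) alone gives S = True.
(R) alone gives R = True.
That conflicts with the unit clause (¬R).
No assignment satisfies every clause.

No, unsatisfiable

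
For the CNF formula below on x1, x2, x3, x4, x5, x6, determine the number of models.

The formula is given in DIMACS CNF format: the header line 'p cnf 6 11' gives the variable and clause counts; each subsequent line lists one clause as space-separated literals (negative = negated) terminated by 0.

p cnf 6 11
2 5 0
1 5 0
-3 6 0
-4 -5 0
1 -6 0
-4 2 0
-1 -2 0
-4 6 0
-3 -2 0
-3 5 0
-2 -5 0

There are 2^6 = 64 truth assignments over (x1, x2, x3, x4, x5, x6).
Split on x5. With x5 = True, the clauses containing x5 are satisfied and ¬x5 drops from the rest; 4 of the 2^5 = 32 assignments to the other variables satisfy what remains.
With x5 = False, by the same count on the reduced clause set, 0 assignments work.
(One model: x1=F, x2=F, x3=F, x4=F, x5=T, x6=F.)
Total: 4 + 0 = 4.

4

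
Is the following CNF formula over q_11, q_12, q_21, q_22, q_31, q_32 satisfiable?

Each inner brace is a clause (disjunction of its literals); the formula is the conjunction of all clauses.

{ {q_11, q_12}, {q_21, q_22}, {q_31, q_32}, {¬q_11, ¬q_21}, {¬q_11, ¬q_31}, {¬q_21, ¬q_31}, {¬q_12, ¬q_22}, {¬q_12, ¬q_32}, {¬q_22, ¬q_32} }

Try q_11 = True.
(¬q_21) alone gives q_21 = False.
(q_22) alone gives q_22 = True.
(¬q_31) alone gives q_31 = False.
(q_32) alone gives q_32 = True.
Now (¬q_32) is unsatisfied and unit — conflict.
Backtrack on q_11: now try q_11 = False.
(q_12) alone gives q_12 = True.
(¬q_22) alone gives q_22 = False.
(q_21) alone gives q_21 = True.
(¬q_31) alone gives q_31 = False.
(q_32) alone gives q_32 = True.
Now (¬q_32) is unsatisfied and unit — conflict.
Neither q_11 = True nor q_11 = False works.
No assignment satisfies every clause.

No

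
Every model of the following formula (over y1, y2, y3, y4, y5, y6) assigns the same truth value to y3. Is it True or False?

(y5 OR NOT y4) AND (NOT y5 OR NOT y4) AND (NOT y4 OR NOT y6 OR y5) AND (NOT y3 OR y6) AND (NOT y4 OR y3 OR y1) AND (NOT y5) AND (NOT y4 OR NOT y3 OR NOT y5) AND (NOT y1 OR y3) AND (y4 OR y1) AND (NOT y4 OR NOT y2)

True

Suppose y3 = false.
Unit clause (NOT y5) forces y5 = false.
Unit clause (NOT y4) forces y4 = false.
Unit clause (NOT y1) forces y1 = false.
That conflicts with the unit clause (y1).
So every satisfying assignment has y3 = True.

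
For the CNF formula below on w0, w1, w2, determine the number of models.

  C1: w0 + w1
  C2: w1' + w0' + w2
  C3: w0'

There are 2^3 = 8 truth assignments over (w0, w1, w2).
Check each against the 3 clauses (columns in the order w0, w1, w2):
  F F F  ✗ fails (w0 + w1)
  F F T  ✗ fails (w0 + w1)
  F T F  ✓ satisfies all
  F T T  ✓ satisfies all
  T F F  ✗ fails (w0')
  T F T  ✗ fails (w0')
  T T F  ✗ fails (w1' + w0' + w2)
  T T T  ✗ fails (w0')
2 of the 8 rows are models.

2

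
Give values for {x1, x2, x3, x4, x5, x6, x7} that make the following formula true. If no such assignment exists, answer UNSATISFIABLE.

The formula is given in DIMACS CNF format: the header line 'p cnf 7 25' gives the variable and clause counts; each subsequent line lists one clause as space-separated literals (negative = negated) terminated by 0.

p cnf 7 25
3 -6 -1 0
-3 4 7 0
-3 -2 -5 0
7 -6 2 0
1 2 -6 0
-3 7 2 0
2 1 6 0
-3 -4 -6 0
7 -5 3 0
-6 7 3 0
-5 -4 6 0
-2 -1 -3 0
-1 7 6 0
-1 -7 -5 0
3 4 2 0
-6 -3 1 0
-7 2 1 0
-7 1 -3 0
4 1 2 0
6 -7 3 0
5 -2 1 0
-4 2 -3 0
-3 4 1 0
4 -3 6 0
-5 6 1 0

x1 ↦ True; x2 ↦ False; x3 ↦ True; x4 ↦ False; x5 ↦ False; x6 ↦ True; x7 ↦ True

Try x3 = True.
Try x4 = False.
From the singleton clause (x7), x7 = True.
From the singleton clause (x1), x1 = True.
From the singleton clause (¬x2), x2 = False.
From the singleton clause (¬x5), x5 = False.
From the singleton clause (x6), x6 = True.
All clauses are satisfied.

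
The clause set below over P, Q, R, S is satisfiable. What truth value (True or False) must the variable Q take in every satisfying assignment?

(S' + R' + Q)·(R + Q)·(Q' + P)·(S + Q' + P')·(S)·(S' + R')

True

Suppose Q = 0.
From the singleton clause (R), R = 1.
From the singleton clause (S'), S = 0.
But (S) is also a unit clause — contradiction.
So every satisfying assignment has Q = True.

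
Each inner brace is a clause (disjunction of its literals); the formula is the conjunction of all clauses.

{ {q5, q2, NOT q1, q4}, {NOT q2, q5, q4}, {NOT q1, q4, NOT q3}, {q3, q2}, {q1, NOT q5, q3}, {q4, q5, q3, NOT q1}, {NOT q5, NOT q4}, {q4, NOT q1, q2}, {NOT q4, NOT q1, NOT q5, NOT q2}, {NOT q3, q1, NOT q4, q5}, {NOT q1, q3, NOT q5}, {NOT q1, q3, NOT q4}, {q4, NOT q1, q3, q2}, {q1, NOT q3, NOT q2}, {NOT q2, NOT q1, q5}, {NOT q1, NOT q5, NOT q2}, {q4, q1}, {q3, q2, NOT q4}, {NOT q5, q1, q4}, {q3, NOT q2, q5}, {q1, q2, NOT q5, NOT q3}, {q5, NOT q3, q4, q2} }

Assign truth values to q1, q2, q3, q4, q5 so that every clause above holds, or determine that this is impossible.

q1 ↦ true, q2 ↦ false, q3 ↦ true, q4 ↦ true, q5 ↦ false

Branch on q3: set q3 = true.
Branch on q1: set q1 = true.
(q4) alone gives q4 = true.
(NOT q5) alone gives q5 = false.
(NOT q2) alone gives q2 = false.
All clauses are satisfied.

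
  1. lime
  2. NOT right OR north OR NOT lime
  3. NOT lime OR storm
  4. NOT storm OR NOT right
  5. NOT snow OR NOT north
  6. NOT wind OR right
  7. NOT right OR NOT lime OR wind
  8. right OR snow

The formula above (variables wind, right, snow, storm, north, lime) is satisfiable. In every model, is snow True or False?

Suppose snow = false.
From the singleton clause (lime), lime = true.
From the singleton clause (storm), storm = true.
From the singleton clause (NOT right), right = false.
But (right) is also a unit clause — contradiction.
So every satisfying assignment has snow = True.

True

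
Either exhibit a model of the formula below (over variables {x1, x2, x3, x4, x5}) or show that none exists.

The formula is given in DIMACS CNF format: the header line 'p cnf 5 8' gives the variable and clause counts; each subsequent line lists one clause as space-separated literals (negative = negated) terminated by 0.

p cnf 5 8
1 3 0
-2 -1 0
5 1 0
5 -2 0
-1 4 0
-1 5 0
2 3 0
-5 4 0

Suppose x1 = False.
Unit clause (x3) forces x3 = True.
Unit clause (x5) forces x5 = True.
Unit clause (x4) forces x4 = True.
No clause remains; x2 is free.

x1 ↦ False, x2 ↦ False, x3 ↦ True, x4 ↦ True, x5 ↦ True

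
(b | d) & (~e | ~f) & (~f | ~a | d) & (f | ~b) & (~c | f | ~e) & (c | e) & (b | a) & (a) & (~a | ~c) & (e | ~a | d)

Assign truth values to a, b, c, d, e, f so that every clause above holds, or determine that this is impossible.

a=1,  b=0,  c=0,  d=1,  e=1,  f=0

The clause (a) is unit, so a = 1.
The clause (~c) is unit, so c = 0.
The clause (e) is unit, so e = 1.
The clause (~f) is unit, so f = 0.
The clause (~b) is unit, so b = 0.
The clause (d) is unit, so d = 1.
Every clause now holds.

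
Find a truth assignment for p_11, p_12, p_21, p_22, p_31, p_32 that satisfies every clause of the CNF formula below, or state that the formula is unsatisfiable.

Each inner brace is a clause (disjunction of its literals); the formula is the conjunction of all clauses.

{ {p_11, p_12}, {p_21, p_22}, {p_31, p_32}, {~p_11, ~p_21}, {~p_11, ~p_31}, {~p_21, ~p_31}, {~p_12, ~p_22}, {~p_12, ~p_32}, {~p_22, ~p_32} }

Try p_11 = 1.
(~p_21) alone gives p_21 = 0.
(p_22) alone gives p_22 = 1.
(~p_31) alone gives p_31 = 0.
(p_32) alone gives p_32 = 1.
That conflicts with the unit clause (~p_32).
That branch fails; take p_11 = 0 instead.
(p_12) alone gives p_12 = 1.
(~p_22) alone gives p_22 = 0.
(p_21) alone gives p_21 = 1.
(~p_31) alone gives p_31 = 0.
(p_32) alone gives p_32 = 1.
That conflicts with the unit clause (~p_32).
Both values of p_11 lead to a conflict.

UNSATISFIABLE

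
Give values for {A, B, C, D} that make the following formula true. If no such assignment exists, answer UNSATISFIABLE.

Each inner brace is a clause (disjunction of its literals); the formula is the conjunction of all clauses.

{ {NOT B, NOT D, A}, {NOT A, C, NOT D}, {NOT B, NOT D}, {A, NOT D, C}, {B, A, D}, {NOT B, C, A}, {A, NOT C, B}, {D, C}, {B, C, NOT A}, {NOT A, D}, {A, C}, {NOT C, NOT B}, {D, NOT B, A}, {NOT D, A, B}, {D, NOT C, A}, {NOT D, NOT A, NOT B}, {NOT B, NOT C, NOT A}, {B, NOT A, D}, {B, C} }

Case B = false:
From the singleton clause (C), C = true.
From the singleton clause (A), A = true.
From the singleton clause (D), D = true.
Every clause now holds.

A=true,  B=false,  C=true,  D=true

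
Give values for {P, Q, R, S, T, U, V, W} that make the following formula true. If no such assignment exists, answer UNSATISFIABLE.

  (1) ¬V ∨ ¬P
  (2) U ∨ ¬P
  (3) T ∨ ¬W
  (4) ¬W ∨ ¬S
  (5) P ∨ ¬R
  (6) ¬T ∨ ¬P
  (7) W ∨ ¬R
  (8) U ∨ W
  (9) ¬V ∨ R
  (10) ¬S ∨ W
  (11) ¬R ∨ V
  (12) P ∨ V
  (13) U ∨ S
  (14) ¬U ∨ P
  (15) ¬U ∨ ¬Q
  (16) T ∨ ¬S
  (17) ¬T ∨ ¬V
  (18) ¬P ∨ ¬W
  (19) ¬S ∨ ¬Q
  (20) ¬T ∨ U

Branch on V: set V = False.
(¬R) alone gives R = False.
(P) alone gives P = True.
(U) alone gives U = True.
(¬T) alone gives T = False.
(¬W) alone gives W = False.
(¬S) alone gives S = False.
(¬Q) alone gives Q = False.
This assignment satisfies each clause.

P ↦ True,  Q ↦ False,  R ↦ False,  S ↦ False,  T ↦ False,  U ↦ True,  V ↦ False,  W ↦ False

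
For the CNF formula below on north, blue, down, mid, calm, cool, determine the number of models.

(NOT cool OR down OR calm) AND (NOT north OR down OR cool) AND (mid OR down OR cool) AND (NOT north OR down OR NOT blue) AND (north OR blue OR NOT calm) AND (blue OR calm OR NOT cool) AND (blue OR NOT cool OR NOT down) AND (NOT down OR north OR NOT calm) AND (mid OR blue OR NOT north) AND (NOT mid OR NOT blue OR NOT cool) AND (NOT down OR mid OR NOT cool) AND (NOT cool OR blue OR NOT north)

14

There are 2^6 = 64 truth assignments over (north, blue, down, mid, calm, cool).
Split on cool. With cool = true, the clauses containing cool are satisfied and NOT cool drops from the rest; 1 of the 2^5 = 32 assignments to the other variables satisfy what remains.
With cool = false, by the same count on the reduced clause set, 13 assignments work.
(One model: north=F, blue=F, down=F, mid=T, calm=F, cool=F.)
Total: 1 + 13 = 14.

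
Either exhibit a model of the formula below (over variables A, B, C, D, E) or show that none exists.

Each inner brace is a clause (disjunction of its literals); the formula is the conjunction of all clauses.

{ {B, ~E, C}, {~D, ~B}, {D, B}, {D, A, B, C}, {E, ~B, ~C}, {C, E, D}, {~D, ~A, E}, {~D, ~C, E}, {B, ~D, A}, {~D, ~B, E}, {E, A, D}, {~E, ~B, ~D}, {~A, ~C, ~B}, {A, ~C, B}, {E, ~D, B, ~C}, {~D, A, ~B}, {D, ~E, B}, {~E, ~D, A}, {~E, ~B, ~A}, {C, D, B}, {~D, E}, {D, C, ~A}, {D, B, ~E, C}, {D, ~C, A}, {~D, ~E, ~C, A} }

Try D = 0.
(B) alone gives B = 1.
Try E = 1.
(~A) alone gives A = 0.
(~C) alone gives C = 0.
Every clause now holds.

A=0, B=1, C=0, D=0, E=1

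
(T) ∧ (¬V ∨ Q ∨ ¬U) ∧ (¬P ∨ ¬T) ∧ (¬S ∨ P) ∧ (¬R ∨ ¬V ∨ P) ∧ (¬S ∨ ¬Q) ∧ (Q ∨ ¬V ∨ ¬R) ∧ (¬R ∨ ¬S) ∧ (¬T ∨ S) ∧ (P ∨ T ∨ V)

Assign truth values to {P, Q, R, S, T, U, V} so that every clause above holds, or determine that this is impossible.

UNSATISFIABLE

Unit clause (T) forces T = True.
Unit clause (¬P) forces P = False.
Unit clause (¬S) forces S = False.
Now (S) is unsatisfied and unit — conflict.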